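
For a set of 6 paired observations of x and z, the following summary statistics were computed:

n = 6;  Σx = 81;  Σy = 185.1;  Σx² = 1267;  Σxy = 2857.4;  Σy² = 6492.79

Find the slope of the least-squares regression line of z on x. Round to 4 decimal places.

2.0666

Sxx = Σx² − (Σx)²/n = 1267 − 1093.5 = 173.5
Sxy = Σxy − (Σx)(Σy)/n = 2857.4 − 2498.85 = 358.55
b = Sxy/Sxx = 358.55/173.5 = 2.066571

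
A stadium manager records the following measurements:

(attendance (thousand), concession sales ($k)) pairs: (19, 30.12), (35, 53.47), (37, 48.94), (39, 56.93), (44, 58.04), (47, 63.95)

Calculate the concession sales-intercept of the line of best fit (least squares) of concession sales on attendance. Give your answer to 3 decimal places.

n = 6, Σx = 221, Σy = 311.45, Σxy = 12034.19, Σx² = 8621
Sxx = Σx² − (Σx)²/n = 8621 − 8140.166667 = 480.833333
Sxy = Σxy − (Σx)(Σy)/n = 12034.19 − 11471.741667 = 562.448333
b = Sxy/Sxx = 562.448333/480.833333 = 1.169737
a = ȳ − b·x̄ = 51.908333 − 1.169737·36.833333 = 8.823036

8.823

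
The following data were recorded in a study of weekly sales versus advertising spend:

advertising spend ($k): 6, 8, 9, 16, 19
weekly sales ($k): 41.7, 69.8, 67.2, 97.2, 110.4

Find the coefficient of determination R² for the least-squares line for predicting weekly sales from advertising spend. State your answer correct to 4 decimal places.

0.9374

n = 5, Σx = 58, Σy = 386.3, Σxy = 5066.2, Σx² = 798, Σy² = 32762.77
Sxx = Σx² − (Σx)²/n = 798 − 672.8 = 125.2
Sxy = Σxy − (Σx)(Σy)/n = 5066.2 − 4481.08 = 585.12
Syy = Σy² − (Σy)²/n = 32762.77 − 29845.538 = 2917.232
R² = Sxy²/(Sxx·Syy) = (585.12)²/(125.2·2917.232) = 0.937378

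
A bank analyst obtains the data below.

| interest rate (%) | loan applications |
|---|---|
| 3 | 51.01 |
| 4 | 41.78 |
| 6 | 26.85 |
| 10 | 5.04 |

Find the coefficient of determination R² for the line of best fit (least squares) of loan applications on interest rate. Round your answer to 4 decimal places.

n = 4, Σx = 23, Σy = 124.68, Σxy = 531.65, Σx² = 161, Σy² = 5093.9126
Sxx = Σx² − (Σx)²/n = 161 − 132.25 = 28.75
Sxy = Σxy − (Σx)(Σy)/n = 531.65 − 716.91 = -185.26
Syy = Σy² − (Σy)²/n = 5093.9126 − 3886.2756 = 1207.637
R² = Sxy²/(Sxx·Syy) = (-185.26)²/(28.75·1207.637) = 0.988528

0.9885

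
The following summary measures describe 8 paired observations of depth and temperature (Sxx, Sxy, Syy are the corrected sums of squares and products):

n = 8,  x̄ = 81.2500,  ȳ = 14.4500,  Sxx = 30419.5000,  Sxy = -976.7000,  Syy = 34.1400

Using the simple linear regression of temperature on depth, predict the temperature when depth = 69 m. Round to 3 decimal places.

b = Sxy/Sxx = -976.7/30419.5 = -0.032108
a = ȳ − b·x̄ = 14.45 − (-0.032108)·81.25 = 17.058750
ŷ(69) = a + b·69 = 17.058750 + (-0.032108)·69 = 14.843319

14.843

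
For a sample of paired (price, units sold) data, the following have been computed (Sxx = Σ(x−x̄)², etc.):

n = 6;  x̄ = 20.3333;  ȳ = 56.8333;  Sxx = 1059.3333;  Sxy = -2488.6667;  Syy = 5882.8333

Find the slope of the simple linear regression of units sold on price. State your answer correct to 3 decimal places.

b = Sxy/Sxx = -2488.6667/1059.3333 = -2.349276

-2.349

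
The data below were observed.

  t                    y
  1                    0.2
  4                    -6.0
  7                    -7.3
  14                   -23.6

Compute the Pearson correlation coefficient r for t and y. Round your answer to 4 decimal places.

-0.9828

n = 4, Σx = 26, Σy = -36.7, Σxy = -405.3, Σx² = 262, Σy² = 646.29
Sxx = Σx² − (Σx)²/n = 262 − 169 = 93
Sxy = Σxy − (Σx)(Σy)/n = -405.3 − (-238.55) = -166.75
Syy = Σy² − (Σy)²/n = 646.29 − 336.7225 = 309.5675
r = Sxy/√(Sxx·Syy) = -166.75/√(28789.7775) = -166.75/169.675506 = -0.982758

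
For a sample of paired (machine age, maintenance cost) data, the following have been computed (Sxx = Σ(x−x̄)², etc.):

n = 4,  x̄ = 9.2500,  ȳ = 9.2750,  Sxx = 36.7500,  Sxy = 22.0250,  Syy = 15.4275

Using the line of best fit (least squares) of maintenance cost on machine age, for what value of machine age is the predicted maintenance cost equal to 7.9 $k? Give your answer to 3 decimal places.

6.956

b = Sxy/Sxx = 22.025/36.75 = 0.599320
a = ȳ − b·x̄ = 9.275 − 0.599320·9.25 = 3.731293
Set a + b·x = 7.9: x = (7.9 − 3.731293) / 0.599320 = 6.955732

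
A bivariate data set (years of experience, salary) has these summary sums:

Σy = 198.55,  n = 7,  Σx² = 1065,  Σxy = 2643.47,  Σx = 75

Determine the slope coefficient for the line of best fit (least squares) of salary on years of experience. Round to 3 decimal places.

Sxx = Σx² − (Σx)²/n = 1065 − 803.571429 = 261.428571
Sxy = Σxy − (Σx)(Σy)/n = 2643.47 − 2127.321429 = 516.148571
b = Sxy/Sxx = 516.148571/261.428571 = 1.974339

1.974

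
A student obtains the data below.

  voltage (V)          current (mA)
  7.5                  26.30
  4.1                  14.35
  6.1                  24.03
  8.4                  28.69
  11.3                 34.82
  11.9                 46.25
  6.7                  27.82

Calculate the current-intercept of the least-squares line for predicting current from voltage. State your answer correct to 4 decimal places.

n = 7, Σx = 56, Σy = 202.26, Σxy = 1773.899, Σx² = 495.02
Sxx = Σx² − (Σx)²/n = 495.02 − 448 = 47.02
Sxy = Σxy − (Σx)(Σy)/n = 1773.899 − 1618.08 = 155.819
b = Sxy/Sxx = 155.819/47.02 = 3.313888
a = ȳ − b·x̄ = 28.894286 − 3.313888·8 = 2.383184

2.3832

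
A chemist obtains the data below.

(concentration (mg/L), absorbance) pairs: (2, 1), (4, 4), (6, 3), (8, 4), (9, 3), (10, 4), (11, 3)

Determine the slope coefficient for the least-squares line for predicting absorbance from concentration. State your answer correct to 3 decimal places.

0.167

n = 7, Σx = 50, Σy = 22, Σxy = 168, Σx² = 422
Sxx = Σx² − (Σx)²/n = 422 − 357.142857 = 64.857143
Sxy = Σxy − (Σx)(Σy)/n = 168 − 157.142857 = 10.857143
b = Sxy/Sxx = 10.857143/64.857143 = 0.167401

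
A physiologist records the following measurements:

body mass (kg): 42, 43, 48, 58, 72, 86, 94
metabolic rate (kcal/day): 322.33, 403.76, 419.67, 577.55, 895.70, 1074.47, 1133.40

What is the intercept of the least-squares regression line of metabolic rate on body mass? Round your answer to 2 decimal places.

n = 7, Σx = 443, Σy = 4826.88, Σxy = 347976.02, Σx² = 30697
Sxx = Σx² − (Σx)²/n = 30697 − 28035.571429 = 2661.428571
Sxy = Σxy − (Σx)(Σy)/n = 347976.02 − 305472.548571 = 42503.471429
b = Sxy/Sxx = 42503.471429/2661.428571 = 15.970172
a = ȳ − b·x̄ = 689.554286 − 15.970172·63.285714 = -321.129442

-321.13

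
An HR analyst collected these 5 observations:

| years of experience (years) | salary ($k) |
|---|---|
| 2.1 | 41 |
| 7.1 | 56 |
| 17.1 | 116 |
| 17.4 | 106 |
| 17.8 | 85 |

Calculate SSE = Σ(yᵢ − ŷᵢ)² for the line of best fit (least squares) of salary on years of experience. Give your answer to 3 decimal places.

n = 5, Σx = 61.5, Σy = 404, Σxy = 5824.7, Σx² = 966.83, Σy² = 36734
Sxx = Σx² − (Σx)²/n = 966.83 − 756.45 = 210.38
Sxy = Σxy − (Σx)(Σy)/n = 5824.7 − 4969.2 = 855.5
Syy = Σy² − (Σy)²/n = 36734 − 32643.2 = 4090.8
b = Sxy/Sxx = 855.5/210.38 = 4.066451
SSE = Syy − b·Sxy = 4090.8 − 4.066451·855.5 = 611.951012

611.951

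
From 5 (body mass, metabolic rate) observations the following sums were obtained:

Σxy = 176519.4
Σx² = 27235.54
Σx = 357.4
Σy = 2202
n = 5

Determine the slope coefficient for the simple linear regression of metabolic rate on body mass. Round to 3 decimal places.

Sxx = Σx² − (Σx)²/n = 27235.54 − 25546.952 = 1688.588
Sxy = Σxy − (Σx)(Σy)/n = 176519.4 − 157398.96 = 19120.44
b = Sxy/Sxx = 19120.44/1688.588 = 11.323330

11.323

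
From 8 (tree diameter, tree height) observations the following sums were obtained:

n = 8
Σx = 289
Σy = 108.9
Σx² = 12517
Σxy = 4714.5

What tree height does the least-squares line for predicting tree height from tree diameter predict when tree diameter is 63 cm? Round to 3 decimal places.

23.712

Sxx = Σx² − (Σx)²/n = 12517 − 10440.125 = 2076.875
Sxy = Σxy − (Σx)(Σy)/n = 4714.5 − 3934.0125 = 780.4875
b = Sxy/Sxx = 780.4875/2076.875 = 0.375799
a = ȳ − b·x̄ = 13.6125 − 0.375799·36.125 = 0.036762
ŷ(63) = a + b·63 = 0.036762 + 0.375799·63 = 23.712098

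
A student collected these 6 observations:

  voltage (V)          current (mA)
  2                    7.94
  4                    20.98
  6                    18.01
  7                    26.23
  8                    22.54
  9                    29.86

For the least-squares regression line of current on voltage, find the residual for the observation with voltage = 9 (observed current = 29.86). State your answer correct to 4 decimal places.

n = 6, Σx = 36, Σy = 125.56, Σxy = 840.53, Σx² = 250
Sxx = Σx² − (Σx)²/n = 250 − 216 = 34
Sxy = Σxy − (Σx)(Σy)/n = 840.53 − 753.36 = 87.17
b = Sxy/Sxx = 87.17/34 = 2.563824
a = ȳ − b·x̄ = 20.926667 − 2.563824·6 = 5.543725
ŷ(9) = 5.543725 + 2.563824·9 = 28.618137
residual = y − ŷ = 29.86 − 28.618137 = 1.241863

1.2419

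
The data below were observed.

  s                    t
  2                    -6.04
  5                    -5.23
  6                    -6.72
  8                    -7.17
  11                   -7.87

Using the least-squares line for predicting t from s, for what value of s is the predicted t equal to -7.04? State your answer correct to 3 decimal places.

8.169

n = 5, Σx = 32, Σy = -33.03, Σxy = -222.48, Σx² = 250
Sxx = Σx² − (Σx)²/n = 250 − 204.8 = 45.2
Sxy = Σxy − (Σx)(Σy)/n = -222.48 − (-211.392) = -11.088
b = Sxy/Sxx = -11.088/45.2 = -0.245310
a = ȳ − b·x̄ = -6.606 − (-0.245310)·6.4 = -5.036018
Set a + b·x = -7.04: x = (-7.04 − (-5.036018)) / (-0.245310) = 8.169192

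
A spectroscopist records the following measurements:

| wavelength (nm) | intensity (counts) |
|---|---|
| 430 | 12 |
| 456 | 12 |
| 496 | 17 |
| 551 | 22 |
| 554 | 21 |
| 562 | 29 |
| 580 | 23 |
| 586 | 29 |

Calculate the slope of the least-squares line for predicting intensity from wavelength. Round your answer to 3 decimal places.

n = 8, Σx = 4215, Σy = 165, Σxy = 89452, Σx² = 2245009
Sxx = Σx² − (Σx)²/n = 2245009 − 2220778.125 = 24230.875
Sxy = Σxy − (Σx)(Σy)/n = 89452 − 86934.375 = 2517.625
b = Sxy/Sxx = 2517.625/24230.875 = 0.103902

0.104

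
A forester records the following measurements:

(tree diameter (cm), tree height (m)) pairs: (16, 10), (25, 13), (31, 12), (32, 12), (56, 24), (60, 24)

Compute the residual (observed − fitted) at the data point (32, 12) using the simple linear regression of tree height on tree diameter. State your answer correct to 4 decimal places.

n = 6, Σx = 220, Σy = 95, Σxy = 4025, Σx² = 9602
Sxx = Σx² − (Σx)²/n = 9602 − 8066.666667 = 1535.333333
Sxy = Σxy − (Σx)(Σy)/n = 4025 − 3483.333333 = 541.666667
b = Sxy/Sxx = 541.666667/1535.333333 = 0.352801
a = ȳ − b·x̄ = 15.833333 − 0.352801·36.666667 = 2.897308
ŷ(32) = 2.897308 + 0.352801·32 = 14.186930
residual = y − ŷ = 12 − 14.186930 = -2.186930

-2.1869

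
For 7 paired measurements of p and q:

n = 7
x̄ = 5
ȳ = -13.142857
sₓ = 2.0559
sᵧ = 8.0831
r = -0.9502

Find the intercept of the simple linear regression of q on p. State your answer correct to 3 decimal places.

b = r · sᵧ/sₓ = -0.9502 · 8.0831/2.0559 = -3.735863
a = ȳ − b·x̄ = -13.142857 − (-3.735863)·5 = 5.536460

5.536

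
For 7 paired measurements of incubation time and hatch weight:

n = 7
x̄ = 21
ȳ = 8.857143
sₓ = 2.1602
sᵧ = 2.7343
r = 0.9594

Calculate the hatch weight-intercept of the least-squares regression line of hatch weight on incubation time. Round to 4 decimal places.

b = r · sᵧ/sₓ = 0.9594 · 2.7343/2.1602 = 1.214372
a = ȳ − b·x̄ = 8.857143 − 1.214372·21 = -16.644679

-16.6447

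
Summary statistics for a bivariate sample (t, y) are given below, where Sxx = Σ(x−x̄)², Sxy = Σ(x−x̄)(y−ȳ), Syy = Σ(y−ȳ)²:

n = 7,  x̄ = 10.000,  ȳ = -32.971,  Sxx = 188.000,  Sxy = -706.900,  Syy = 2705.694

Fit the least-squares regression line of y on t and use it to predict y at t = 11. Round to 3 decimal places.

b = Sxy/Sxx = -706.9/188 = -3.760106
a = ȳ − b·x̄ = -32.971 − (-3.760106)·10 = 4.630064
ŷ(11) = a + b·11 = 4.630064 + (-3.760106)·11 = -36.731106

-36.731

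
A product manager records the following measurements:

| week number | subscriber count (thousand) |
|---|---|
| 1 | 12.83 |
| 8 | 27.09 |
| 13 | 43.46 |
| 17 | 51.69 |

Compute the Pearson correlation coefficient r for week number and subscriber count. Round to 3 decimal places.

n = 4, Σx = 39, Σy = 135.07, Σxy = 1673.26, Σx² = 523, Σy² = 5459.1047
Sxx = Σx² − (Σx)²/n = 523 − 380.25 = 142.75
Sxy = Σxy − (Σx)(Σy)/n = 1673.26 − 1316.9325 = 356.3275
Syy = Σy² − (Σy)²/n = 5459.1047 − 4560.976225 = 898.128475
r = Sxy/√(Sxx·Syy) = 356.3275/√(128207.839806) = 356.3275/358.061224 = 0.995158

0.995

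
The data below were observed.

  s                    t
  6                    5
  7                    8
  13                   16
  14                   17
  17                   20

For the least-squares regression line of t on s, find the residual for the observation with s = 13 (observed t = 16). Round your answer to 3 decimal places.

0.655

n = 5, Σx = 57, Σy = 66, Σxy = 872, Σx² = 739
Sxx = Σx² − (Σx)²/n = 739 − 649.8 = 89.2
Sxy = Σxy − (Σx)(Σy)/n = 872 − 752.4 = 119.6
b = Sxy/Sxx = 119.6/89.2 = 1.340807
a = ȳ − b·x̄ = 13.2 − 1.340807·11.4 = -2.085202
ŷ(13) = -2.085202 + 1.340807·13 = 15.345291
residual = y − ŷ = 16 − 15.345291 = 0.654709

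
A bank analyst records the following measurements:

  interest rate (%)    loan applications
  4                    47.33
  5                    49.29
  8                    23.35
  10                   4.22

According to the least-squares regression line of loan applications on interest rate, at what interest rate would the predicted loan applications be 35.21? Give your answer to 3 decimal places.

6.204

n = 4, Σx = 27, Σy = 124.19, Σxy = 664.77, Σx² = 205
Sxx = Σx² − (Σx)²/n = 205 − 182.25 = 22.75
Sxy = Σxy − (Σx)(Σy)/n = 664.77 − 838.2825 = -173.5125
b = Sxy/Sxx = -173.5125/22.75 = -7.626923
a = ȳ − b·x̄ = 31.0475 − (-7.626923)·6.75 = 82.529231
Set a + b·x = 35.21: x = (35.21 − 82.529231) / (-7.626923) = 6.204236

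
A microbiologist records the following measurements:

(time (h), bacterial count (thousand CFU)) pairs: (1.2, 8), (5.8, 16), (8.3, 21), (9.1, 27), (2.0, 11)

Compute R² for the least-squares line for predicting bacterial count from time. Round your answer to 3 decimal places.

0.940

n = 5, Σx = 26.4, Σy = 83, Σxy = 544.4, Σx² = 190.78, Σy² = 1611
Sxx = Σx² − (Σx)²/n = 190.78 − 139.392 = 51.388
Sxy = Σxy − (Σx)(Σy)/n = 544.4 − 438.24 = 106.16
Syy = Σy² − (Σy)²/n = 1611 − 1377.8 = 233.2
R² = Sxy²/(Sxx·Syy) = (106.16)²/(51.388·233.2) = 0.940441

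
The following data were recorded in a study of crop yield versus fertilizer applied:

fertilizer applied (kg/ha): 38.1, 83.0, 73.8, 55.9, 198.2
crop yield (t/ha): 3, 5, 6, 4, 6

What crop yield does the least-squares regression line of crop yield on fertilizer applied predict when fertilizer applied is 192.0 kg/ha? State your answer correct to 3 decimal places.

n = 5, Σx = 449, Σy = 24, Σxy = 2384.9, Σx² = 56195.1
Sxx = Σx² − (Σx)²/n = 56195.1 − 40320.2 = 15874.9
Sxy = Σxy − (Σx)(Σy)/n = 2384.9 − 2155.2 = 229.7
b = Sxy/Sxx = 229.7/15874.9 = 0.014469
a = ȳ − b·x̄ = 4.8 − 0.014469·89.8 = 3.500649
ŷ(192.0) = a + b·192.0 = 3.500649 + 0.014469·192 = 6.278771

6.279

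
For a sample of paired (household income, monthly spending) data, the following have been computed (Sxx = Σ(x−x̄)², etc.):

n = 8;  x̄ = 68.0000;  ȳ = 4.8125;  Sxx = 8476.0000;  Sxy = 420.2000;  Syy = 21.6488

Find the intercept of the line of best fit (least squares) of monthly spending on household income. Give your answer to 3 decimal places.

b = Sxy/Sxx = 420.2/8476 = 0.049575
a = ȳ − b·x̄ = 4.8125 − 0.049575·68 = 1.441382

1.441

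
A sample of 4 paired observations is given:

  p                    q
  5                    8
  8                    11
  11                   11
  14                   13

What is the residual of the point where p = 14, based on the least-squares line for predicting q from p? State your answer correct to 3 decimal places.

0.000

n = 4, Σx = 38, Σy = 43, Σxy = 431, Σx² = 406
Sxx = Σx² − (Σx)²/n = 406 − 361 = 45
Sxy = Σxy − (Σx)(Σy)/n = 431 − 408.5 = 22.5
b = Sxy/Sxx = 22.5/45 = 0.5
a = ȳ − b·x̄ = 10.75 − 0.5·9.5 = 6
ŷ(14) = 6 + 0.5·14 = 13
residual = y − ŷ = 13 − 13 = 0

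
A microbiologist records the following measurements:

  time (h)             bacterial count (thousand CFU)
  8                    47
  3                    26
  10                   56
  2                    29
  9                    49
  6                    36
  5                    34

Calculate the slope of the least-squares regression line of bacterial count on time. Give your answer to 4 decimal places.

n = 7, Σx = 43, Σy = 277, Σxy = 1899, Σx² = 319
Sxx = Σx² − (Σx)²/n = 319 − 264.142857 = 54.857143
Sxy = Σxy − (Σx)(Σy)/n = 1899 − 1701.571429 = 197.428571
b = Sxy/Sxx = 197.428571/54.857143 = 3.598958

3.5990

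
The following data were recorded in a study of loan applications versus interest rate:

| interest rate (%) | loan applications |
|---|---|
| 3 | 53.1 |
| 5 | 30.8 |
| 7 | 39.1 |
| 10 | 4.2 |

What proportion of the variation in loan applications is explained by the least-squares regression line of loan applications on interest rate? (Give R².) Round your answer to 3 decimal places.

n = 4, Σx = 25, Σy = 127.2, Σxy = 629, Σx² = 183, Σy² = 5314.7
Sxx = Σx² − (Σx)²/n = 183 − 156.25 = 26.75
Sxy = Σxy − (Σx)(Σy)/n = 629 − 795 = -166
Syy = Σy² − (Σy)²/n = 5314.7 − 4044.96 = 1269.74
R² = Sxy²/(Sxx·Syy) = (-166)²/(26.75·1269.74) = 0.811293

0.811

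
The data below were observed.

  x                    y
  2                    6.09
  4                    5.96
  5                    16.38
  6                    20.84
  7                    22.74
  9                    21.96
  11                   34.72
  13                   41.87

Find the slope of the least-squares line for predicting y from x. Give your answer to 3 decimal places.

n = 8, Σx = 57, Σy = 170.56, Σxy = 1526.01, Σx² = 501
Sxx = Σx² − (Σx)²/n = 501 − 406.125 = 94.875
Sxy = Σxy − (Σx)(Σy)/n = 1526.01 − 1215.24 = 310.77
b = Sxy/Sxx = 310.77/94.875 = 3.275573

3.276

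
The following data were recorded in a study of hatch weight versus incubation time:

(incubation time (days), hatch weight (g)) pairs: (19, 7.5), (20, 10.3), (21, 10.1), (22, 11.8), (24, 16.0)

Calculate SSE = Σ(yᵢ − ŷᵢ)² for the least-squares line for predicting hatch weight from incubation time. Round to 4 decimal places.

2.2211

n = 5, Σx = 106, Σy = 55.7, Σxy = 1204.2, Σx² = 2262, Σy² = 659.59
Sxx = Σx² − (Σx)²/n = 2262 − 2247.2 = 14.8
Sxy = Σxy − (Σx)(Σy)/n = 1204.2 − 1180.84 = 23.36
Syy = Σy² − (Σy)²/n = 659.59 − 620.498 = 39.092
b = Sxy/Sxx = 23.36/14.8 = 1.578378
SSE = Syy − b·Sxy = 39.092 − 1.578378·23.36 = 2.221081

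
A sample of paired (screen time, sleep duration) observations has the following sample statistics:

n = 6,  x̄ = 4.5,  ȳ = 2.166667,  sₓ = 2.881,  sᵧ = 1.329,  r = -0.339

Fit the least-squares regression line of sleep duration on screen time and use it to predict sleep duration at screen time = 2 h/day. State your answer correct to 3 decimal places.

b = r · sᵧ/sₓ = -0.339 · 1.329/2.881 = -0.156380
a = ȳ − b·x̄ = 2.166667 − (-0.156380)·4.5 = 2.870377
ŷ(2) = a + b·2 = 2.870377 + (-0.156380)·2 = 2.557617

2.558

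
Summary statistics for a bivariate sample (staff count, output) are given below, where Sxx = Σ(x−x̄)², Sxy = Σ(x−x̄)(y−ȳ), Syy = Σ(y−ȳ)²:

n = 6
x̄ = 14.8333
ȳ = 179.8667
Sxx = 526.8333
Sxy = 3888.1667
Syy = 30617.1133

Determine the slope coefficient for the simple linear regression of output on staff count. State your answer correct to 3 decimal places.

b = Sxy/Sxx = 3888.1667/526.8333 = 7.380260

7.380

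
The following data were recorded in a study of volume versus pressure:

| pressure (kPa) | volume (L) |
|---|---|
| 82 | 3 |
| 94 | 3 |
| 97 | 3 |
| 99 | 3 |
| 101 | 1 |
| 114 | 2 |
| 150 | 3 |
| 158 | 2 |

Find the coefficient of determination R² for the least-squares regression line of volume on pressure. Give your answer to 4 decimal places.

n = 8, Σx = 895, Σy = 20, Σxy = 2211, Σx² = 105431, Σy² = 54
Sxx = Σx² − (Σx)²/n = 105431 − 100128.125 = 5302.875
Sxy = Σxy − (Σx)(Σy)/n = 2211 − 2237.5 = -26.5
Syy = Σy² − (Σy)²/n = 54 − 50 = 4
R² = Sxy²/(Sxx·Syy) = (-26.5)²/(5302.875·4) = 0.033107

0.0331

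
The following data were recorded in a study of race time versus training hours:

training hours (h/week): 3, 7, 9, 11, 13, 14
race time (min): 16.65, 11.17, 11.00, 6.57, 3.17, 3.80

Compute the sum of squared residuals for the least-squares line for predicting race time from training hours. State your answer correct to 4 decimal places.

n = 6, Σx = 57, Σy = 52.36, Σxy = 393.82, Σx² = 625, Σy² = 590.6452
Sxx = Σx² − (Σx)²/n = 625 − 541.5 = 83.5
Sxy = Σxy − (Σx)(Σy)/n = 393.82 − 497.42 = -103.6
Syy = Σy² − (Σy)²/n = 590.6452 − 456.928267 = 133.716933
b = Sxy/Sxx = -103.6/83.5 = -1.240719
SSE = Syy − b·Sxy = 133.716933 − (-1.240719)·(-103.6) = 5.178490

5.1785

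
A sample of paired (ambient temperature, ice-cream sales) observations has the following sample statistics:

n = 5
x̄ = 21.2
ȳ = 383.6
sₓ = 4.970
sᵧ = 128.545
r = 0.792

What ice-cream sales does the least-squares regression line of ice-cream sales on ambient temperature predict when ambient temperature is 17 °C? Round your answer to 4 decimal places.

b = r · sᵧ/sₓ = 0.792 · 128.545/4.97 = 20.484435
a = ȳ − b·x̄ = 383.6 − 20.484435·21.2 = -50.670014
ŷ(17) = a + b·17 = -50.670014 + 20.484435·17 = 297.565375

297.5654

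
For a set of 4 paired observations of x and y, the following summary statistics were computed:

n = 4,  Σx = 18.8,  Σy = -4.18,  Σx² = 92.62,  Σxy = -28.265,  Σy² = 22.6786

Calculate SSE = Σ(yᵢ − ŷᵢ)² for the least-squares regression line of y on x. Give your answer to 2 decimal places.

Sxx = Σx² − (Σx)²/n = 92.62 − 88.36 = 4.26
Sxy = Σxy − (Σx)(Σy)/n = -28.265 − (-19.646) = -8.619
Syy = Σy² − (Σy)²/n = 22.6786 − 4.3681 = 18.3105
b = Sxy/Sxx = -8.619/4.26 = -2.023239
SSE = Syy − b·Sxy = 18.3105 − (-2.023239)·(-8.619) = 0.872199

0.87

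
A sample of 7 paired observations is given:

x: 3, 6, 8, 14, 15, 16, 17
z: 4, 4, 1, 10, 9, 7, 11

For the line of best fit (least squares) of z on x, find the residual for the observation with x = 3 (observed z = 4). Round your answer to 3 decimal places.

1.894

n = 7, Σx = 79, Σy = 46, Σxy = 618, Σx² = 1075
Sxx = Σx² − (Σx)²/n = 1075 − 891.571429 = 183.428571
Sxy = Σxy − (Σx)(Σy)/n = 618 − 519.142857 = 98.857143
b = Sxy/Sxx = 98.857143/183.428571 = 0.538941
a = ȳ − b·x̄ = 6.571429 − 0.538941·11.285714 = 0.489097
ŷ(3) = 0.489097 + 0.538941·3 = 2.105919
residual = y − ŷ = 4 − 2.105919 = 1.894081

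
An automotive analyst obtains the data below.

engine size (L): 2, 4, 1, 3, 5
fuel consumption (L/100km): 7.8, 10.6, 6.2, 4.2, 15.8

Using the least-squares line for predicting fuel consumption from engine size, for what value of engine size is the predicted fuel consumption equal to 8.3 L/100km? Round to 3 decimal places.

2.718

n = 5, Σx = 15, Σy = 44.6, Σxy = 155.8, Σx² = 55
Sxx = Σx² − (Σx)²/n = 55 − 45 = 10
Sxy = Σxy − (Σx)(Σy)/n = 155.8 − 133.8 = 22
b = Sxy/Sxx = 22/10 = 2.2
a = ȳ − b·x̄ = 8.92 − 2.2·3 = 2.32
Set a + b·x = 8.3: x = (8.3 − 2.32) / 2.2 = 2.718182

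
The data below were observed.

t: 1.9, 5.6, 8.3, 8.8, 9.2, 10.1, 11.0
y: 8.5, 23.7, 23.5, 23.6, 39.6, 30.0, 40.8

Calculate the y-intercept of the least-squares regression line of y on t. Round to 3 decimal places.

2.927

n = 7, Σx = 54.9, Σy = 189.7, Σxy = 1667.72, Σx² = 488.95
Sxx = Σx² − (Σx)²/n = 488.95 − 430.572857 = 58.377143
Sxy = Σxy − (Σx)(Σy)/n = 1667.72 − 1487.79 = 179.93
b = Sxy/Sxx = 179.93/58.377143 = 3.082199
a = ȳ − b·x̄ = 27.1 − 3.082199·7.842857 = 2.926750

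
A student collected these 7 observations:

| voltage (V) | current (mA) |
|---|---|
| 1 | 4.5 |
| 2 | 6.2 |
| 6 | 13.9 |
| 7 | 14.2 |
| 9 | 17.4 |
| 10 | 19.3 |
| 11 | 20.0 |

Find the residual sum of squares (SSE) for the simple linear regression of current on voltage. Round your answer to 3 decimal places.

1.998

n = 7, Σx = 46, Σy = 95.5, Σxy = 769.3, Σx² = 392, Σy² = 1528.79
Sxx = Σx² − (Σx)²/n = 392 − 302.285714 = 89.714286
Sxy = Σxy − (Σx)(Σy)/n = 769.3 − 627.571429 = 141.728571
Syy = Σy² − (Σy)²/n = 1528.79 − 1302.892857 = 225.897143
b = Sxy/Sxx = 141.728571/89.714286 = 1.579777
SSE = Syy − b·Sxy = 225.897143 − 1.579777·141.728571 = 1.997596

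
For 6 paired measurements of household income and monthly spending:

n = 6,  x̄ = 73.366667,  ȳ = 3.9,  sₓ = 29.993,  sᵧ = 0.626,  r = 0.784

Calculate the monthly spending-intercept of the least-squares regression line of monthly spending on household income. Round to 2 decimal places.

b = r · sᵧ/sₓ = 0.784 · 0.626/29.993 = 0.016363
a = ȳ − b·x̄ = 3.9 − 0.016363·73.366667 = 2.699480

2.70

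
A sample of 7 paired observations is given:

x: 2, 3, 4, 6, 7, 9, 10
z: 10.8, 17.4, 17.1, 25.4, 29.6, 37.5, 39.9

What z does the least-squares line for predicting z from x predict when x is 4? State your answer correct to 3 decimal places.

n = 7, Σx = 41, Σy = 177.7, Σxy = 1238.3, Σx² = 295
Sxx = Σx² − (Σx)²/n = 295 − 240.142857 = 54.857143
Sxy = Σxy − (Σx)(Σy)/n = 1238.3 − 1040.814286 = 197.485714
b = Sxy/Sxx = 197.485714/54.857143 = 3.6
a = ȳ − b·x̄ = 25.385714 − 3.6·5.857143 = 4.3
ŷ(4) = a + b·4 = 4.3 + 3.6·4 = 18.7

18.700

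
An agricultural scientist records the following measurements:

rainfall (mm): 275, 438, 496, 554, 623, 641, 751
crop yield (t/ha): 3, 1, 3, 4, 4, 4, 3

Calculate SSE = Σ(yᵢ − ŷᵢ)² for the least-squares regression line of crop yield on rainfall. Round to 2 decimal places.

5.74

n = 7, Σx = 3778, Σy = 22, Σxy = 12276, Σx² = 2183412, Σy² = 76
Sxx = Σx² − (Σx)²/n = 2183412 − 2039040.571429 = 144371.428571
Sxy = Σxy − (Σx)(Σy)/n = 12276 − 11873.714286 = 402.285714
Syy = Σy² − (Σy)²/n = 76 − 69.142857 = 6.857143
b = Sxy/Sxx = 402.285714/144371.428571 = 0.002786
SSE = Syy − b·Sxy = 6.857143 − 0.002786·402.285714 = 5.736188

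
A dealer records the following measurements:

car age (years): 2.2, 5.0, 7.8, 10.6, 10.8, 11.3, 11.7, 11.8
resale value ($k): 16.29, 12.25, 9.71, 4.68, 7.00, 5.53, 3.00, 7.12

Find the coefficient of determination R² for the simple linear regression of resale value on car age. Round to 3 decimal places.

0.904

n = 8, Σx = 71.2, Σy = 65.58, Σxy = 479.639, Σx² = 723.5, Σy² = 670.8884
Sxx = Σx² − (Σx)²/n = 723.5 − 633.68 = 89.82
Sxy = Σxy − (Σx)(Σy)/n = 479.639 − 583.662 = -104.023
Syy = Σy² − (Σy)²/n = 670.8884 − 537.59205 = 133.29635
R² = Sxy²/(Sxx·Syy) = (-104.023)²/(89.82·133.29635) = 0.903790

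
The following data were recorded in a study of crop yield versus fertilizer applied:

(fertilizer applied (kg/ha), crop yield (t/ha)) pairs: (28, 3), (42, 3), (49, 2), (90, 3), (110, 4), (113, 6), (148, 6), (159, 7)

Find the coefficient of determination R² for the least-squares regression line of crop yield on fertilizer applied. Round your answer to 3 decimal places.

0.782

n = 8, Σx = 739, Σy = 34, Σxy = 3697, Σx² = 85103, Σy² = 168
Sxx = Σx² − (Σx)²/n = 85103 − 68265.125 = 16837.875
Sxy = Σxy − (Σx)(Σy)/n = 3697 − 3140.75 = 556.25
Syy = Σy² − (Σy)²/n = 168 − 144.5 = 23.5
R² = Sxy²/(Sxx·Syy) = (556.25)²/(16837.875·23.5) = 0.781961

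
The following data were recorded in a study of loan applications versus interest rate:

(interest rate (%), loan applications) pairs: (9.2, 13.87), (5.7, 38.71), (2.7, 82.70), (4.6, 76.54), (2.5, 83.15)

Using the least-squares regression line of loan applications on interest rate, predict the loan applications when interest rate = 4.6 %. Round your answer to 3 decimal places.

n = 5, Σx = 24.7, Σy = 294.97, Σxy = 1131.5, Σx² = 151.83
Sxx = Σx² − (Σx)²/n = 151.83 − 122.018 = 29.812
Sxy = Σxy − (Σx)(Σy)/n = 1131.5 − 1457.1518 = -325.6518
b = Sxy/Sxx = -325.6518/29.812 = -10.923514
a = ȳ − b·x̄ = 58.994 − (-10.923514)·4.94 = 112.956159
ŷ(4.6) = a + b·4.6 = 112.956159 + (-10.923514)·4.6 = 62.707995

62.708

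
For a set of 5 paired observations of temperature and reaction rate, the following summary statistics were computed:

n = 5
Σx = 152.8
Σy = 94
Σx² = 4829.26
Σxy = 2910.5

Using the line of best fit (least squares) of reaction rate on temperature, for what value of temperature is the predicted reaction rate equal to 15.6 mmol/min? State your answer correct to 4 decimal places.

17.0625

Sxx = Σx² − (Σx)²/n = 4829.26 − 4669.568 = 159.692
Sxy = Σxy − (Σx)(Σy)/n = 2910.5 − 2872.64 = 37.86
b = Sxy/Sxx = 37.86/159.692 = 0.237081
a = ȳ − b·x̄ = 18.8 − 0.237081·30.56 = 11.554793
Set a + b·x = 15.6: x = (15.6 − 11.554793) / 0.237081 = 17.062525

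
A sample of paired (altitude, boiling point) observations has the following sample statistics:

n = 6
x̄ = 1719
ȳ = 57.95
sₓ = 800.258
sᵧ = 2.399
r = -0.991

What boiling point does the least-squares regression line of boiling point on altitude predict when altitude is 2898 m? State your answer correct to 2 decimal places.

b = r · sᵧ/sₓ = -0.991 · 2.399/800.258 = -0.002971
a = ȳ − b·x̄ = 57.95 − (-0.002971)·1719 = 63.056811
ŷ(2898) = a + b·2898 = 63.056811 + (-0.002971)·2898 = 54.447423

54.45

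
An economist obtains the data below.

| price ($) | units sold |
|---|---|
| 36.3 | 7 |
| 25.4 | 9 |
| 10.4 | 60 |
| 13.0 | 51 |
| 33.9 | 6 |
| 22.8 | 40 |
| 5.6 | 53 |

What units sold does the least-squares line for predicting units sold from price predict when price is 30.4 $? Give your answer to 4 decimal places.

14.6741

n = 7, Σx = 147.4, Σy = 226, Σxy = 3181.9, Σx² = 3940.42
Sxx = Σx² − (Σx)²/n = 3940.42 − 3103.822857 = 836.597143
Sxy = Σxy − (Σx)(Σy)/n = 3181.9 − 4758.914286 = -1577.014286
b = Sxy/Sxx = -1577.014286/836.597143 = -1.885034
a = ȳ − b·x̄ = 32.285714 − (-1.885034)·21.057143 = 71.979150
ŷ(30.4) = a + b·30.4 = 71.979150 + (-1.885034)·30.4 = 14.674108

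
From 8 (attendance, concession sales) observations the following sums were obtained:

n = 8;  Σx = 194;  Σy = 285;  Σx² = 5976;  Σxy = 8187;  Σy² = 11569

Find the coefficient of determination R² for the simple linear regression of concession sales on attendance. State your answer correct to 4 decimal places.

0.9040

Sxx = Σx² − (Σx)²/n = 5976 − 4704.5 = 1271.5
Sxy = Σxy − (Σx)(Σy)/n = 8187 − 6911.25 = 1275.75
Syy = Σy² − (Σy)²/n = 11569 − 10153.125 = 1415.875
R² = Sxy²/(Sxx·Syy) = (1275.75)²/(1271.5·1415.875) = 0.904045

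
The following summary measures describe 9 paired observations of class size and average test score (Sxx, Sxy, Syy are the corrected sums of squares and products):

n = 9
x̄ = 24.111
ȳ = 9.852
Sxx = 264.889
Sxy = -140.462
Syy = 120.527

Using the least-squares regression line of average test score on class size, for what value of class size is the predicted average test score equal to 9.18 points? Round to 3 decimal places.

b = Sxy/Sxx = -140.462/264.889 = -0.530267
a = ȳ − b·x̄ = 9.852 − (-0.530267)·24.111 = 22.637277
Set a + b·x = 9.18: x = (9.18 − 22.637277) / (-0.530267) = 25.378285

25.378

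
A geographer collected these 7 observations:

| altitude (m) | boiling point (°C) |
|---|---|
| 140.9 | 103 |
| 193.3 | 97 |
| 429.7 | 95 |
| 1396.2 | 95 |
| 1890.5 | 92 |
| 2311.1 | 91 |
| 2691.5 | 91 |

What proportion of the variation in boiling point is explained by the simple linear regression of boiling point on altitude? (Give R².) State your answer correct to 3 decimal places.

0.724

n = 7, Σx = 9053.2, Σy = 664, Σxy = 835885.9, Σx² = 18350579.94, Σy² = 63094
Sxx = Σx² − (Σx)²/n = 18350579.94 − 11708632.891429 = 6641947.048571
Sxy = Σxy − (Σx)(Σy)/n = 835885.9 − 858760.685714 = -22874.785714
Syy = Σy² − (Σy)²/n = 63094 − 62985.142857 = 108.857143
R² = Sxy²/(Sxx·Syy) = (-22874.785714)²/(6641947.048571·108.857143) = 0.723705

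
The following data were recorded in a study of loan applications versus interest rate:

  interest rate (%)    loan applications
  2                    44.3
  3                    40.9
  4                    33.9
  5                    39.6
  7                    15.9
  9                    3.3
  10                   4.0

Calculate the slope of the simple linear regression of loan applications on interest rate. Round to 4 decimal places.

n = 7, Σx = 40, Σy = 181.9, Σxy = 725.9, Σx² = 284
Sxx = Σx² − (Σx)²/n = 284 − 228.571429 = 55.428571
Sxy = Σxy − (Σx)(Σy)/n = 725.9 − 1039.428571 = -313.528571
b = Sxy/Sxx = -313.528571/55.428571 = -5.656443

-5.6564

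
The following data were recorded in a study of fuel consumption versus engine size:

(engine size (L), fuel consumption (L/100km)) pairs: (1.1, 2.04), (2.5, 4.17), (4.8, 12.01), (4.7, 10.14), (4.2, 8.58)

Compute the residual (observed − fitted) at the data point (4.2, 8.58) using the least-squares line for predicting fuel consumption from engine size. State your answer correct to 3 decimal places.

n = 5, Σx = 17.3, Σy = 36.94, Σxy = 154.011, Σx² = 70.23
Sxx = Σx² − (Σx)²/n = 70.23 − 59.858 = 10.372
Sxy = Σxy − (Σx)(Σy)/n = 154.011 − 127.8124 = 26.1986
b = Sxy/Sxx = 26.1986/10.372 = 2.525897
a = ȳ − b·x̄ = 7.388 − 2.525897·3.46 = -1.351602
ŷ(4.2) = -1.351602 + 2.525897·4.2 = 9.257164
residual = y − ŷ = 8.58 − 9.257164 = -0.677164

-0.677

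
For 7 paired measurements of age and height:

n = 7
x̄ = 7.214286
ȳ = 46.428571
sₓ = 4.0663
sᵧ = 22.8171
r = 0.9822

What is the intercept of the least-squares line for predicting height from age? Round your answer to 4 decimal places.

b = r · sᵧ/sₓ = 0.9822 · 22.8171/4.0663 = 5.511388
a = ȳ − b·x̄ = 46.428571 − 5.511388·7.214286 = 6.667844

6.6678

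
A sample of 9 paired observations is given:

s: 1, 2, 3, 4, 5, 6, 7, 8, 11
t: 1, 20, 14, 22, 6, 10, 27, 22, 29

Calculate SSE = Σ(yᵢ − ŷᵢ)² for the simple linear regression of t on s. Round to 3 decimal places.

429.911

n = 9, Σx = 47, Σy = 151, Σxy = 945, Σx² = 325, Σy² = 3271
Sxx = Σx² − (Σx)²/n = 325 − 245.444444 = 79.555556
Sxy = Σxy − (Σx)(Σy)/n = 945 − 788.555556 = 156.444444
Syy = Σy² − (Σy)²/n = 3271 − 2533.444444 = 737.555556
b = Sxy/Sxx = 156.444444/79.555556 = 1.966480
SSE = Syy − b·Sxy = 737.555556 − 1.966480·156.444444 = 429.910615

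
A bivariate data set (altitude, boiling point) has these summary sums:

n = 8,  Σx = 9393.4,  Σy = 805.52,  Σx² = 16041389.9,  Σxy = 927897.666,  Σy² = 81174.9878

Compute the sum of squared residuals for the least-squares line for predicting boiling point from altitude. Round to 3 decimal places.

Sxx = Σx² − (Σx)²/n = 16041389.9 − 11029495.445 = 5011894.455
Sxy = Σxy − (Σx)(Σy)/n = 927897.666 − 945821.446 = -17923.78
Syy = Σy² − (Σy)²/n = 81174.9878 − 81107.8088 = 67.179
b = Sxy/Sxx = -17923.78/5011894.455 = -0.003576
SSE = Syy − b·Sxy = 67.179 − (-0.003576)·(-17923.78) = 3.079109

3.079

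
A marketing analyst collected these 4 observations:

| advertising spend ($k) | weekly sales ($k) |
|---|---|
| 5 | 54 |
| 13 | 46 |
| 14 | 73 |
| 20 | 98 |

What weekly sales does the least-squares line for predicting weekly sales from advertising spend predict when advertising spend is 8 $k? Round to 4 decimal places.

n = 4, Σx = 52, Σy = 271, Σxy = 3850, Σx² = 790
Sxx = Σx² − (Σx)²/n = 790 − 676 = 114
Sxy = Σxy − (Σx)(Σy)/n = 3850 − 3523 = 327
b = Sxy/Sxx = 327/114 = 2.868421
a = ȳ − b·x̄ = 67.75 − 2.868421·13 = 30.460526
ŷ(8) = a + b·8 = 30.460526 + 2.868421·8 = 53.407895

53.4079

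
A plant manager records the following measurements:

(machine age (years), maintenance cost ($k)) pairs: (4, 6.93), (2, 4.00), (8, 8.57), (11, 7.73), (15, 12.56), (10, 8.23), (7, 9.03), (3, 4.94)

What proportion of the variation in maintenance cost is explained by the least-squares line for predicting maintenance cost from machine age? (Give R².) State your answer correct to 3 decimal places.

n = 8, Σx = 60, Σy = 61.99, Σxy = 538.04, Σx² = 588, Σy² = 528.6537
Sxx = Σx² − (Σx)²/n = 588 − 450 = 138
Sxy = Σxy − (Σx)(Σy)/n = 538.04 − 464.925 = 73.115
Syy = Σy² − (Σy)²/n = 528.6537 − 480.345012 = 48.308687
R² = Sxy²/(Sxx·Syy) = (73.115)²/(138·48.308687) = 0.801879

0.802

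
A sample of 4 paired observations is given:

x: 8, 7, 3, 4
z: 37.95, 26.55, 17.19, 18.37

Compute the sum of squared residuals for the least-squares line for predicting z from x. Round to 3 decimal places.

n = 4, Σx = 22, Σy = 100.06, Σxy = 614.5, Σx² = 138, Σy² = 2778.058
Sxx = Σx² − (Σx)²/n = 138 − 121 = 17
Sxy = Σxy − (Σx)(Σy)/n = 614.5 − 550.33 = 64.17
Syy = Σy² − (Σy)²/n = 2778.058 − 2503.0009 = 275.0571
b = Sxy/Sxx = 64.17/17 = 3.774706
SSE = Syy − b·Sxy = 275.0571 − 3.774706·64.17 = 32.834224

32.834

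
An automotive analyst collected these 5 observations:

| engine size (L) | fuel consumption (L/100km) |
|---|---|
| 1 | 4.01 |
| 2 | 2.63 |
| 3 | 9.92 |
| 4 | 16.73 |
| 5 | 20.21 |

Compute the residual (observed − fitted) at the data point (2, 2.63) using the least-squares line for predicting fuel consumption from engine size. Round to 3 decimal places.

-3.420

n = 5, Σx = 15, Σy = 53.5, Σxy = 207, Σx² = 55
Sxx = Σx² − (Σx)²/n = 55 − 45 = 10
Sxy = Σxy − (Σx)(Σy)/n = 207 − 160.5 = 46.5
b = Sxy/Sxx = 46.5/10 = 4.65
a = ȳ − b·x̄ = 10.7 − 4.65·3 = -3.25
ŷ(2) = -3.25 + 4.65·2 = 6.05
residual = y − ŷ = 2.63 − 6.05 = -3.42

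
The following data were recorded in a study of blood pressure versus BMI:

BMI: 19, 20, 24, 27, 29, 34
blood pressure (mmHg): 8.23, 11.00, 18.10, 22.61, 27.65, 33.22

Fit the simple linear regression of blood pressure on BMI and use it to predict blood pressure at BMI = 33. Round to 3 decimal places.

32.763

n = 6, Σx = 153, Σy = 120.81, Σxy = 3352.57, Σx² = 4063
Sxx = Σx² − (Σx)²/n = 4063 − 3901.5 = 161.5
Sxy = Σxy − (Σx)(Σy)/n = 3352.57 − 3080.655 = 271.915
b = Sxy/Sxx = 271.915/161.5 = 1.683684
a = ȳ − b·x̄ = 20.135 − 1.683684·25.5 = -22.798947
ŷ(33) = a + b·33 = -22.798947 + 1.683684·33 = 32.762632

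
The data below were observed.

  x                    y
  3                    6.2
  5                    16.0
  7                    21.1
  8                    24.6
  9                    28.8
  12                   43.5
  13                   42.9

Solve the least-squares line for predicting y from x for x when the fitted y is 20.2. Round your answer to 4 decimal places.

n = 7, Σx = 57, Σy = 183.1, Σxy = 1782, Σx² = 541
Sxx = Σx² − (Σx)²/n = 541 − 464.142857 = 76.857143
Sxy = Σxy − (Σx)(Σy)/n = 1782 − 1490.957143 = 291.042857
b = Sxy/Sxx = 291.042857/76.857143 = 3.786803
a = ȳ − b·x̄ = 26.157143 − 3.786803·8.142857 = -4.678253
Set a + b·x = 20.2: x = (20.2 − (-4.678253)) / 3.786803 = 6.569725

6.5697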